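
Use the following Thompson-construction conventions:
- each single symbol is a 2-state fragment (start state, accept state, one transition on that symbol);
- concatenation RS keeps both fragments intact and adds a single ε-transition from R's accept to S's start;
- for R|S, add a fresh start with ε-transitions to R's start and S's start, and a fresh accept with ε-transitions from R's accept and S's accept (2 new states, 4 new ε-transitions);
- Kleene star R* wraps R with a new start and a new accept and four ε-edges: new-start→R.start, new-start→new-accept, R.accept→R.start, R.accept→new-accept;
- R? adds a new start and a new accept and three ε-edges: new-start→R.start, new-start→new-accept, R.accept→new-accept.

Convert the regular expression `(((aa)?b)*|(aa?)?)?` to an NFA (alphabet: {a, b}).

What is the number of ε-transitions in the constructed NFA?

23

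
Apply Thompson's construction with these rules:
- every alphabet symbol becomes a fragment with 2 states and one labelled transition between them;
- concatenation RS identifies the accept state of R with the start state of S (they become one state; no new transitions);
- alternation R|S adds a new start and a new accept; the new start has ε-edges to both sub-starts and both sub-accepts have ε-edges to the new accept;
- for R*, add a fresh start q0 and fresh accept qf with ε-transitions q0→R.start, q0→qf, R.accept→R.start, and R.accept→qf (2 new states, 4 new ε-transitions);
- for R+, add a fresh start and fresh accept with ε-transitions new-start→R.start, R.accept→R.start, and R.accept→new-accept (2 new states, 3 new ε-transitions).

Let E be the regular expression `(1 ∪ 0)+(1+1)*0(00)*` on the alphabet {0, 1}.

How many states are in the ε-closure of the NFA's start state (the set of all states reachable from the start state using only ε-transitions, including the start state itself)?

Work bottom-up. For each fragment F, track |ε-closure(F.start)| and whether F's accept lies in that closure (i.e. whether F accepts ε). A single-symbol fragment has closure size 1 and does not accept ε.
  1 ∪ 0 : new start ε-reaches every alternative's start; none of them accept ε, so the new accept is not reached: |ε-closure| = 1 + 1 + 1 = 3
  (1 ∪ 0)+ : |ε-closure| = 1 + 3 = 4 (the body doesn't accept ε, so the new accept is not reached)
  1+ : |ε-closure| = 1 + 1 = 2 (the body doesn't accept ε, so the new accept is not reached)
  1+1 : same as the first factor's closure: |ε-closure| = 2
  (1+1)* : the star's fresh start ε-reaches both the body's start and the fresh accept: |ε-closure| = 2 + 2 = 4
  00 : |ε-closure| equals the left operand's closure size = 1 (its accept is not ε-reachable, so the closure stops there)
  (00)* : |ε-closure| = 1 (new start) + 1 (body) + 1 (new accept) = 3
  (1 ∪ 0)+(1+1)*0(00)* : |ε-closure| equals the left operand's closure size = 4 (its accept is not ε-reachable, so the closure stops there)

4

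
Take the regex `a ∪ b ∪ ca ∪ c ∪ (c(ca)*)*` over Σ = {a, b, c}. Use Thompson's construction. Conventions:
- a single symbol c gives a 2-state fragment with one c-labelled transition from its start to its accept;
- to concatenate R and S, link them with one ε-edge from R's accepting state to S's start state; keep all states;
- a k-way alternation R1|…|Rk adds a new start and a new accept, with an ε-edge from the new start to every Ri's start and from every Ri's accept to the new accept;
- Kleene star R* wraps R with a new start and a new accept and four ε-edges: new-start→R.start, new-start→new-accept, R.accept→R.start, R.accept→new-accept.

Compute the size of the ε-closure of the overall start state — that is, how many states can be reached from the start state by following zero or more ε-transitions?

9

Let C(F) = |ε-closure(F.start)| within fragment F, and note whether F accepts ε. Symbol fragments have C = 1 and do not accept ε. Then:
  ca — |closure| equals the left operand's closure size = 1 (its accept is not ε-reachable, so the closure stops there)
  ca — |closure| equals the left operand's closure size = 1 (its accept is not ε-reachable, so the closure stops there)
  (ca)* — |closure| = 1 (new start) + 1 (body) + 1 (new accept) = 3
  c(ca)* — same as the first factor's closure: |closure| = 1
  (c(ca)*)* — new start has ε-edges to the inner start and to the new accept, so |closure| = 2 + 1 = 3
  a ∪ b ∪ ca ∪ c ∪ (c(ca)*)* — |closure| = 1 (new start) + (1 + 1 + 1 + 1 + 3) + 1 (new accept, since some branch ε-reaches its own accept) = 9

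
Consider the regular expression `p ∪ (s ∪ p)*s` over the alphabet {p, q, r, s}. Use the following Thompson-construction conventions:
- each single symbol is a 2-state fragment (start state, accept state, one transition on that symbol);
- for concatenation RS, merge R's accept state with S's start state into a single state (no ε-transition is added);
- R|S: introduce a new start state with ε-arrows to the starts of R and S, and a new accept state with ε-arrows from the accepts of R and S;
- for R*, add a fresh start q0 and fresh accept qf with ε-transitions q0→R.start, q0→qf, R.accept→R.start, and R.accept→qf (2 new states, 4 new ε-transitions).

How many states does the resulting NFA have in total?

13

Building bottom-up:
Each of the 4 symbol leaves contributes a 2-state fragment.
  s ∪ p : 6 states
  (s ∪ p)* : 8 states
  (s ∪ p)*s : 9 states
  p ∪ (s ∪ p)*s : 13 states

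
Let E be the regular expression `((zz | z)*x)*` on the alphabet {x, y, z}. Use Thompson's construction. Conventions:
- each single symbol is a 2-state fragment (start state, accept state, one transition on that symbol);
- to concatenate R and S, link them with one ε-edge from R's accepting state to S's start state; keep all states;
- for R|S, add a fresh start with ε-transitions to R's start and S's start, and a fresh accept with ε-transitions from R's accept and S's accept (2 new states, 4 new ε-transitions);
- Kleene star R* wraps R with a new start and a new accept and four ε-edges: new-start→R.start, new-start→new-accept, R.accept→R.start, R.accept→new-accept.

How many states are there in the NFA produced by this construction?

14

Recursing over subexpressions:
Each of the 4 symbol leaves contributes a 2-state fragment.
  zz = 4 states
  zz | z = 8 states
  (zz | z)* = 10 states
  (zz | z)*x = 12 states
  ((zz | z)*x)* = 14 states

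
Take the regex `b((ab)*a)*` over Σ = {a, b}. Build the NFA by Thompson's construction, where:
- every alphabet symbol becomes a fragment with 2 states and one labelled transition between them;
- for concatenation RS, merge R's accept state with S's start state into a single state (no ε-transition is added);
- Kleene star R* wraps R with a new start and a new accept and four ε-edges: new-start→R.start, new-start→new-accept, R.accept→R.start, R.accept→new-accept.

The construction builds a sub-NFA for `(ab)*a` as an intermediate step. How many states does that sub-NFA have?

Fragment for `(ab)*a`:
Each of the 3 symbol leaves contributes a 2-state fragment.
  ab → 3 states
  (ab)* → 5 states
  (ab)*a → 6 states

6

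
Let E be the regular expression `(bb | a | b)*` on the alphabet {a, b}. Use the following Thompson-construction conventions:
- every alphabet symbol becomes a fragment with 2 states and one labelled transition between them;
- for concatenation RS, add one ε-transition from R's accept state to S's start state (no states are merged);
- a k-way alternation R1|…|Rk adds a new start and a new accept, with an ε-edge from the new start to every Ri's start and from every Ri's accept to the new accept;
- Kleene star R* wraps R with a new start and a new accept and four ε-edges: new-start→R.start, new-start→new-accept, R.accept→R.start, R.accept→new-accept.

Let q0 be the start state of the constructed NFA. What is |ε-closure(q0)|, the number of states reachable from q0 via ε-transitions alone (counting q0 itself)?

6

Let C(F) = |ε-closure(F.start)| within fragment F, and note whether F accepts ε. Symbol fragments have C = 1 and do not accept ε. Then:
  bb — C equals the left operand's closure size = 1 (its accept is not ε-reachable, so the closure stops there)
  bb | a | b — new start ε-reaches every alternative's start; none of them accept ε, so the new accept is not reached: C = 1 + 1 + 1 + 1 = 4
  (bb | a | b)* — new start has ε-edges to the inner start and to the new accept, so C = 2 + 4 = 6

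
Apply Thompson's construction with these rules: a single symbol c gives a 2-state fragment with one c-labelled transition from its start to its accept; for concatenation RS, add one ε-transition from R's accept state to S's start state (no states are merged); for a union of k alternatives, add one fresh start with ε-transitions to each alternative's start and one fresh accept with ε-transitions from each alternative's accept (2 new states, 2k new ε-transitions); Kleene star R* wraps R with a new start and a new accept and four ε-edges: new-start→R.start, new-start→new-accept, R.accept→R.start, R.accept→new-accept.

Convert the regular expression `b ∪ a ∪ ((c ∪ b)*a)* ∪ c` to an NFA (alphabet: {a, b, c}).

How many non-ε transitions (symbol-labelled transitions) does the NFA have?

6

Building bottom-up:
Each of the 6 symbol leaves contributes exactly 1 symbol transition.
  c ∪ b = 2 symbol transitions
  (c ∪ b)* = 2 symbol transitions
  (c ∪ b)*a = 3 symbol transitions
  ((c ∪ b)*a)* = 3 symbol transitions
  b ∪ a ∪ ((c ∪ b)*a)* ∪ c = 6 symbol transitions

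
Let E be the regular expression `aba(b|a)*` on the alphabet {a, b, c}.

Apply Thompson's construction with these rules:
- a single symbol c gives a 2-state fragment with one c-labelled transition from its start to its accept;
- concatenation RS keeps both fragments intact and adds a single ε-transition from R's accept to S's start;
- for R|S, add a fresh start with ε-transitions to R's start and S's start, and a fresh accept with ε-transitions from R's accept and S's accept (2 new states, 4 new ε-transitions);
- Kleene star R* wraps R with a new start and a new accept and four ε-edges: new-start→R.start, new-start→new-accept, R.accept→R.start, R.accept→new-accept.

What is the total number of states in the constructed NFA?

Recursing over subexpressions:
Each of the 5 symbol leaves contributes a 2-state fragment.
  b|a : 6 states
  (b|a)* : 8 states
  aba(b|a)* : 14 states

14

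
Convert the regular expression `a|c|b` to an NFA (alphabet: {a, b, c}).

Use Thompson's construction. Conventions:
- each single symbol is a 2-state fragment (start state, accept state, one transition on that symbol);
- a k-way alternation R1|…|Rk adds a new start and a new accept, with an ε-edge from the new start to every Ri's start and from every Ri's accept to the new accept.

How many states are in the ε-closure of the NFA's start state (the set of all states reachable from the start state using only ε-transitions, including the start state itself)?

Let C(F) = |ε-closure(F.start)| within fragment F, and note whether F accepts ε. Symbol fragments have C = 1 and do not accept ε. Then:
  a|c|b : |closure| = 1 + 1 + 1 + 1 = 4 (the new accept is not ε-reachable since no branch accepts ε)

4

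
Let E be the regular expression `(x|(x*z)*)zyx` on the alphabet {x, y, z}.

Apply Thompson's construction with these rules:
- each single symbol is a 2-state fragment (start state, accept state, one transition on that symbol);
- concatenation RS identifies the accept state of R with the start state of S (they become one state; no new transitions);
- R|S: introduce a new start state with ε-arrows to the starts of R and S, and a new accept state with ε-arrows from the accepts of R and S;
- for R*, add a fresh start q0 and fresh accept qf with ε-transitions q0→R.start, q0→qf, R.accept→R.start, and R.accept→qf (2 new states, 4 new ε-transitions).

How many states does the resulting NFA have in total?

Recursing over subexpressions:
Each of the 6 symbol leaves contributes a 2-state fragment.
  x* : 4 states
  x*z : 5 states
  (x*z)* : 7 states
  x|(x*z)* : 11 states
  (x|(x*z)*)zyx : 14 states

14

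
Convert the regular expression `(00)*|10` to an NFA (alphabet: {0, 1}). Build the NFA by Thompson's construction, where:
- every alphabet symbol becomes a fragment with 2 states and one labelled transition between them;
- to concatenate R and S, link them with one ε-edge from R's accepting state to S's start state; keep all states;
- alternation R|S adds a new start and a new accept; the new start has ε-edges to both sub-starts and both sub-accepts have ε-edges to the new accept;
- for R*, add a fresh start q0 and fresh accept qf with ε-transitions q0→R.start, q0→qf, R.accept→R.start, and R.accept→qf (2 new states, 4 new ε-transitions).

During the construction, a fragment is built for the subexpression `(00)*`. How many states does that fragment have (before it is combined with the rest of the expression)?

6

Fragment for `(00)*`:
Each of the 2 symbol leaves contributes a 2-state fragment.
  00 = 4 states
  (00)* = 6 states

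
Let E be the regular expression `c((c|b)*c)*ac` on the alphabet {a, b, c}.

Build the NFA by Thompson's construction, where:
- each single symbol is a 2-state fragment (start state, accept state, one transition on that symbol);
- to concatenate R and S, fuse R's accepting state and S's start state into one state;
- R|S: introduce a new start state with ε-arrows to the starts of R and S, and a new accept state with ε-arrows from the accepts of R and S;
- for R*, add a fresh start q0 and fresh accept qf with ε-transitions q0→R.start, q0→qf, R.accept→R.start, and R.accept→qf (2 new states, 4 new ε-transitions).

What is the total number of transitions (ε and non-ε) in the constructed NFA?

Per subexpression:
Each of the 6 symbol leaves contributes 1 transition (1 symbol, 0 ε).
  c|b = 6 transitions (2 symbol, 4 ε)
  (c|b)* = 10 transitions (2 symbol, 8 ε)
  (c|b)*c = 11 transitions (3 symbol, 8 ε)
  ((c|b)*c)* = 15 transitions (3 symbol, 12 ε)
  c((c|b)*c)*ac = 18 transitions (6 symbol, 12 ε)

18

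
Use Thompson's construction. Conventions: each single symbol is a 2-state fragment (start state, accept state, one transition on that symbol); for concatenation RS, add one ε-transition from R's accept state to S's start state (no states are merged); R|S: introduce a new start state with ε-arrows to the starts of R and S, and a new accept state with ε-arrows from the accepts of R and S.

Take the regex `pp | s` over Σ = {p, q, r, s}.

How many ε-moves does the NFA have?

By structural recursion:
Each of the 3 symbol leaves contributes 0 ε-transitions.
  pp = 1 ε-transition
  pp | s = 5 ε-transitions

5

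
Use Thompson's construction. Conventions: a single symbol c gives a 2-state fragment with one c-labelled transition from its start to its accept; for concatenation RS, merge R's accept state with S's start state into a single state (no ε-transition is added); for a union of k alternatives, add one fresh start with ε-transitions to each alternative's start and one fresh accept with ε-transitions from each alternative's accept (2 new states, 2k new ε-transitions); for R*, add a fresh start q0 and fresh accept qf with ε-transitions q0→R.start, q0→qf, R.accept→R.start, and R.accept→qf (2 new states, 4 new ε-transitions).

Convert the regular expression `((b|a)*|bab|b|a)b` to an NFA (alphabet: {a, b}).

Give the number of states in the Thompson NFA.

Per subexpression:
Each of the 8 symbol leaves contributes a 2-state fragment.
  b|a → 6 states
  (b|a)* → 8 states
  bab → 4 states
  (b|a)*|bab|b|a → 18 states
  ((b|a)*|bab|b|a)b → 19 states

19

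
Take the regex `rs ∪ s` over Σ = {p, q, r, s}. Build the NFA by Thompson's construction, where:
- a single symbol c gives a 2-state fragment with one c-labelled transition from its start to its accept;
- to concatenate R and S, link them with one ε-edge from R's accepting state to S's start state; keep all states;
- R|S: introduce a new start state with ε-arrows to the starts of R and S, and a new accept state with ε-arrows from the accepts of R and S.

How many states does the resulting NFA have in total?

8

Recursing over subexpressions:
Each of the 3 symbol leaves contributes a 2-state fragment.
  rs = 4 states
  rs ∪ s = 8 states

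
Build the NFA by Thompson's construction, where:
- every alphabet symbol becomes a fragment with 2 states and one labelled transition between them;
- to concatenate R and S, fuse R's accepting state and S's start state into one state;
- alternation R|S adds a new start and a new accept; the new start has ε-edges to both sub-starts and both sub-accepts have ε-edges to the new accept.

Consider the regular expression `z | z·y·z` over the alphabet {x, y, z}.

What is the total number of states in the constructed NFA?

8

Per subexpression:
Each of the 4 symbol leaves contributes a 2-state fragment.
  z·y·z → 4 states
  z | z·y·z → 8 states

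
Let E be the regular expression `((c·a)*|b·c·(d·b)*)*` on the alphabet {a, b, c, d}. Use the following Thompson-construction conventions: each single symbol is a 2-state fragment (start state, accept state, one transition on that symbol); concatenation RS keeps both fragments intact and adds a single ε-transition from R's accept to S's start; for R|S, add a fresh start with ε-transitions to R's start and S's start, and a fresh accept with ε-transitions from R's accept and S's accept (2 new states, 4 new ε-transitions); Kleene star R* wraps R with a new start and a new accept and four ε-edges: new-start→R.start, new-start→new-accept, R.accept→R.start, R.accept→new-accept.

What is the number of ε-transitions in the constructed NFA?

Building bottom-up:
Each of the 6 symbol leaves contributes 0 ε-transitions.
  c·a : 1 ε-transition
  (c·a)* : 5 ε-transitions
  d·b : 1 ε-transition
  (d·b)* : 5 ε-transitions
  b·c·(d·b)* : 7 ε-transitions
  (c·a)*|b·c·(d·b)* : 16 ε-transitions
  ((c·a)*|b·c·(d·b)*)* : 20 ε-transitions

20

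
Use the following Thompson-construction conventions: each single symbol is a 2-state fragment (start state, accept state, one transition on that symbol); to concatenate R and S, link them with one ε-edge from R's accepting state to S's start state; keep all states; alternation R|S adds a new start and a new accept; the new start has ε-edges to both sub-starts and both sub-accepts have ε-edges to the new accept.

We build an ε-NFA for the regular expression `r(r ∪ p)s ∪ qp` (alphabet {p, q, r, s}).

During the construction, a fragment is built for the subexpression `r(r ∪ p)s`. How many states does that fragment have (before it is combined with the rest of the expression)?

10

Fragment for `r(r ∪ p)s`:
Each of the 4 symbol leaves contributes a 2-state fragment.
  r ∪ p = 6 states
  r(r ∪ p)s = 10 states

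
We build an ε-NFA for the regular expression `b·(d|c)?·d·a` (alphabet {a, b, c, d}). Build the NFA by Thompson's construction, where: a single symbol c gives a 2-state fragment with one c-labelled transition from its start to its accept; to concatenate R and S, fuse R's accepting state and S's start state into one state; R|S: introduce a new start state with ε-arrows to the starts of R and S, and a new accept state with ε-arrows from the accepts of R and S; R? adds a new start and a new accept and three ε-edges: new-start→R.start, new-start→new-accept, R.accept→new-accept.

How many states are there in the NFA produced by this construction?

11

Bottom-up over the parse tree:
Each of the 5 symbol leaves contributes a 2-state fragment.
  d|c : 6 states
  (d|c)? : 8 states
  b·(d|c)?·d·a : 11 states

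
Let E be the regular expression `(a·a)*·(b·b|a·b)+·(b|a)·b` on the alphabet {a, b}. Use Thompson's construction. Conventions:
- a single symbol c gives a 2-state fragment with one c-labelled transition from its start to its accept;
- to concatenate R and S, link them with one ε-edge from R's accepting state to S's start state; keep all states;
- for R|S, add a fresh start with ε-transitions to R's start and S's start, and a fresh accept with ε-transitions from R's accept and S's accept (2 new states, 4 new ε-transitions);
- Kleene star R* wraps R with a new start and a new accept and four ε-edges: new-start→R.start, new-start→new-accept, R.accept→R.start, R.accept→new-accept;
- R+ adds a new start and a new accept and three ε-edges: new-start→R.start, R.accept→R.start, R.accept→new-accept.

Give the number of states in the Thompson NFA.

Bottom-up over the parse tree:
Each of the 9 symbol leaves contributes a 2-state fragment.
  a·a = 4 states
  (a·a)* = 6 states
  b·b = 4 states
  a·b = 4 states
  b·b|a·b = 10 states
  (b·b|a·b)+ = 12 states
  b|a = 6 states
  (a·a)*·(b·b|a·b)+·(b|a)·b = 26 states

26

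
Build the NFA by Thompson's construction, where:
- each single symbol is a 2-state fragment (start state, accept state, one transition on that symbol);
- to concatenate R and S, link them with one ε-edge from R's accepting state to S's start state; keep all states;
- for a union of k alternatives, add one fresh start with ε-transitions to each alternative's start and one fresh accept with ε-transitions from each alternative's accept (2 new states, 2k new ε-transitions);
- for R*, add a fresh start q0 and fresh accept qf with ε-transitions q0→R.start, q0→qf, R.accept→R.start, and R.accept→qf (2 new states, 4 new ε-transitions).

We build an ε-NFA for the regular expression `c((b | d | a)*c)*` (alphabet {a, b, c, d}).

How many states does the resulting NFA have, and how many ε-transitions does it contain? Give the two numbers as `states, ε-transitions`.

16, 16

Recursing over subexpressions:
Each of the 5 symbol leaves contributes 2 states and 0 ε-transitions.
  b | d | a : 8 states, 6 ε-transitions
  (b | d | a)* : 10 states, 10 ε-transitions
  (b | d | a)*c : 12 states, 11 ε-transitions
  ((b | d | a)*c)* : 14 states, 15 ε-transitions
  c((b | d | a)*c)* : 16 states, 16 ε-transitions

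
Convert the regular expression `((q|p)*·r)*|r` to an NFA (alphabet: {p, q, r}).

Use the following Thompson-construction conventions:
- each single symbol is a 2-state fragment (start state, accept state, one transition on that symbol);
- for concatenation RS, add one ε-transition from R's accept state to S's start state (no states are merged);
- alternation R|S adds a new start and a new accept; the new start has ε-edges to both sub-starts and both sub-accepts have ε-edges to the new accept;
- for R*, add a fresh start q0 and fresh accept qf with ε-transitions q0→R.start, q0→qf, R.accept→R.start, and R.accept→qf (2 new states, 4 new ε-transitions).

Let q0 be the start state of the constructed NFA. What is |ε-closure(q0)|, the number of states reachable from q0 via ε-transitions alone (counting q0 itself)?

Work bottom-up. For each fragment F, track |ε-closure(F.start)| and whether F's accept lies in that closure (i.e. whether F accepts ε). A single-symbol fragment has closure size 1 and does not accept ε.
  q|p — |closure| = 1 + 1 + 1 = 3 (the new accept is not ε-reachable since no branch accepts ε)
  (q|p)* — the star's fresh start ε-reaches both the body's start and the fresh accept: |closure| = 2 + 3 = 5
  (q|p)*·r — the left operand accepts ε, so the closure extends into the next operand (via the concat ε-link); |closure| = 5 + 1 = 6
  ((q|p)*·r)* — |closure| = 1 (new start) + 6 (body) + 1 (new accept) = 8
  ((q|p)*·r)*|r — |closure| = 1 (new start) + (8 + 1) + 1 (new accept, since some branch ε-reaches its own accept) = 11

11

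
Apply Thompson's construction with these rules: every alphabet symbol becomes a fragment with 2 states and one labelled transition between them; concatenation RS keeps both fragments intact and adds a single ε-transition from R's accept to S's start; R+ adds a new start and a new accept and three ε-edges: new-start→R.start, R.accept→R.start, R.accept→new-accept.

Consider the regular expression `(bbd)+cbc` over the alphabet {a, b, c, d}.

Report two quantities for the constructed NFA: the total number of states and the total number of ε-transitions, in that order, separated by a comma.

Per subexpression:
Each of the 6 symbol leaves contributes 2 states and 0 ε-transitions.
  bbd → 6 states, 2 ε-transitions
  (bbd)+ → 8 states, 5 ε-transitions
  (bbd)+cbc → 14 states, 8 ε-transitions

14, 8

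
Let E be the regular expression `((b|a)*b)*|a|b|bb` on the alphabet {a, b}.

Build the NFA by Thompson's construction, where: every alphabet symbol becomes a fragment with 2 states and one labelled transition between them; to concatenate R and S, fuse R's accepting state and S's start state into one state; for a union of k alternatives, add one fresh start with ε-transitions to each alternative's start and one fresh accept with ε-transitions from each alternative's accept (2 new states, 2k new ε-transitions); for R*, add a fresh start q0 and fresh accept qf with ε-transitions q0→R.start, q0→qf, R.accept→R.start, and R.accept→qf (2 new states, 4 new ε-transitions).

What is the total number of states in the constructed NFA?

Per subexpression:
Each of the 7 symbol leaves contributes a 2-state fragment.
  b|a = 6 states
  (b|a)* = 8 states
  (b|a)*b = 9 states
  ((b|a)*b)* = 11 states
  bb = 3 states
  ((b|a)*b)*|a|b|bb = 20 states

20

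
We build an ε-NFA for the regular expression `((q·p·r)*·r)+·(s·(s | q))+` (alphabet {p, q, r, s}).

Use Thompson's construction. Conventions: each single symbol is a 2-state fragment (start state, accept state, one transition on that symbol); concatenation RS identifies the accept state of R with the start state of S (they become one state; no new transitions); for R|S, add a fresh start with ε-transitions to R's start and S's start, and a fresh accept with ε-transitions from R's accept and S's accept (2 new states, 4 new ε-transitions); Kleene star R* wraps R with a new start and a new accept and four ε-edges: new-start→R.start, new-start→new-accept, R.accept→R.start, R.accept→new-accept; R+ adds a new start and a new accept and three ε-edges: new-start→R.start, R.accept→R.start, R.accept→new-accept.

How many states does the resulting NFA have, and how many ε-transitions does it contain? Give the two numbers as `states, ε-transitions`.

By structural recursion:
Each of the 7 symbol leaves contributes 2 states and 0 ε-transitions.
  q·p·r → 4 states, 0 ε-transitions
  (q·p·r)* → 6 states, 4 ε-transitions
  (q·p·r)*·r → 7 states, 4 ε-transitions
  ((q·p·r)*·r)+ → 9 states, 7 ε-transitions
  s | q → 6 states, 4 ε-transitions
  s·(s | q) → 7 states, 4 ε-transitions
  (s·(s | q))+ → 9 states, 7 ε-transitions
  ((q·p·r)*·r)+·(s·(s | q))+ → 17 states, 14 ε-transitions

17, 14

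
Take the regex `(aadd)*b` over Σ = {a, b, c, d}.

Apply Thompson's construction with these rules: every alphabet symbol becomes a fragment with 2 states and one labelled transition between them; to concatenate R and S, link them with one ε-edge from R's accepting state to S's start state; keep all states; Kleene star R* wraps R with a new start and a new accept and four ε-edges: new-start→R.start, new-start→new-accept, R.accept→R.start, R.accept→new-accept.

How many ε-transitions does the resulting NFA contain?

Per subexpression:
Each of the 5 symbol leaves contributes 0 ε-transitions.
  aadd : 3 ε-transitions
  (aadd)* : 7 ε-transitions
  (aadd)*b : 8 ε-transitions

8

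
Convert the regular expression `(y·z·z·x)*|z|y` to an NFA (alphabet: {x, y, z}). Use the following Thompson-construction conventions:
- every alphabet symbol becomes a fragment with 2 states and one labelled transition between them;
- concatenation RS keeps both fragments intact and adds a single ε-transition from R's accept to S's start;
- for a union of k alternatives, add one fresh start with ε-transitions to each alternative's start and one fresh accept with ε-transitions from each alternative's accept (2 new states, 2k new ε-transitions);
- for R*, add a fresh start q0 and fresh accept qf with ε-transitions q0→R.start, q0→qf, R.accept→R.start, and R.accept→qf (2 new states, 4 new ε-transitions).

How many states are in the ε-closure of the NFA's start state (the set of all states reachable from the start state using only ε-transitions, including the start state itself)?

7

Compute the ε-closure size of each fragment's start state recursively; a symbol fragment's start has no outgoing ε-edge, so its closure is just itself (size 1).
  y·z·z·x → |ε-closure| equals the left operand's closure size = 1 (its accept is not ε-reachable, so the closure stops there)
  (y·z·z·x)* → new start has ε-edges to the inner start and to the new accept, so |ε-closure| = 2 + 1 = 3
  (y·z·z·x)*|z|y → new start ε-reaches every alternative's start; at least one alternative accepts ε, so the union's new accept is reached too: |ε-closure| = 1 + 3 + 1 + 1 + 1 = 7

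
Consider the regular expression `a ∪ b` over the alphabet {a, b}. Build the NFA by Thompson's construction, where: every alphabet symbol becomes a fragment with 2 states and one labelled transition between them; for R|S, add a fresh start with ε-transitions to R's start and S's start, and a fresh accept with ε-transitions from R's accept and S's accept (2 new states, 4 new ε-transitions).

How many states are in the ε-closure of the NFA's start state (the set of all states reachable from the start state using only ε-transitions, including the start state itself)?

Work bottom-up. For each fragment F, track |ε-closure(F.start)| and whether F's accept lies in that closure (i.e. whether F accepts ε). A single-symbol fragment has closure size 1 and does not accept ε.
  a ∪ b — C = 1 + 1 + 1 = 3 (the new accept is not ε-reachable since no branch accepts ε)

3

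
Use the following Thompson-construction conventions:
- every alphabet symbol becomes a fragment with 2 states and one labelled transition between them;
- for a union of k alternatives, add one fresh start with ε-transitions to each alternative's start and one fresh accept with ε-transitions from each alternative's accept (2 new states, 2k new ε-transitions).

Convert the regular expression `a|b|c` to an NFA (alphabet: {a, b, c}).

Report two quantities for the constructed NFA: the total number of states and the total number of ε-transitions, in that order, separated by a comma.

8, 6

Per subexpression:
Each of the 3 symbol leaves contributes 2 states and 0 ε-transitions.
  a|b|c — 8 states, 6 ε-transitions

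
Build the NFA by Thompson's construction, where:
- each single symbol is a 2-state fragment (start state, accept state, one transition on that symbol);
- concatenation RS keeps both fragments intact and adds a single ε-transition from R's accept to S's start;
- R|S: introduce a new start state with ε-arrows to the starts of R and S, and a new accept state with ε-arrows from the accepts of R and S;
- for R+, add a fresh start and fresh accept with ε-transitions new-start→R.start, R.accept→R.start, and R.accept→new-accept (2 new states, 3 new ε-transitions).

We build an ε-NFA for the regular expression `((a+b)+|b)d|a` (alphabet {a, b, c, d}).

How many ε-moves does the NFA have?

16

Per subexpression:
Each of the 5 symbol leaves contributes 0 ε-transitions.
  a+ : 3 ε-transitions
  a+b : 4 ε-transitions
  (a+b)+ : 7 ε-transitions
  (a+b)+|b : 11 ε-transitions
  ((a+b)+|b)d : 12 ε-transitions
  ((a+b)+|b)d|a : 16 ε-transitions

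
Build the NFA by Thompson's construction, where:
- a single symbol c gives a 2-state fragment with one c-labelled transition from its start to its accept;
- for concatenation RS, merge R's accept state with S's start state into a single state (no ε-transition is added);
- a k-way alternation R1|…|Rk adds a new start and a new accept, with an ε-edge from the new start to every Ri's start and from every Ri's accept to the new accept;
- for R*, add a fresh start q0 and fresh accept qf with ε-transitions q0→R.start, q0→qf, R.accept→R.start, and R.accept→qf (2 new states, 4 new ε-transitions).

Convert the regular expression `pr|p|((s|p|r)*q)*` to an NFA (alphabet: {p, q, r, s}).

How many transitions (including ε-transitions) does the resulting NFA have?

27

Per subexpression:
Each of the 7 symbol leaves contributes 1 transition (1 symbol, 0 ε).
  pr : 2 transitions (2 symbol, 0 ε)
  s|p|r : 9 transitions (3 symbol, 6 ε)
  (s|p|r)* : 13 transitions (3 symbol, 10 ε)
  (s|p|r)*q : 14 transitions (4 symbol, 10 ε)
  ((s|p|r)*q)* : 18 transitions (4 symbol, 14 ε)
  pr|p|((s|p|r)*q)* : 27 transitions (7 symbol, 20 ε)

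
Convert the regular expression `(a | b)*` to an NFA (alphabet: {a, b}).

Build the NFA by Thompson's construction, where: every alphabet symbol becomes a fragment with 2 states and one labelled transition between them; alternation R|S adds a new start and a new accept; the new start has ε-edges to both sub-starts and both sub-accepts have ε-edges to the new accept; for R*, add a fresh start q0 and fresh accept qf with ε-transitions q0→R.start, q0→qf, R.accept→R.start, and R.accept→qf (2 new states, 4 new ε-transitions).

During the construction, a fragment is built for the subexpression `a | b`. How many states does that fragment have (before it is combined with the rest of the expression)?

Fragment for `a | b`:
Each of the 2 symbol leaves contributes a 2-state fragment.
  a | b → 6 states

6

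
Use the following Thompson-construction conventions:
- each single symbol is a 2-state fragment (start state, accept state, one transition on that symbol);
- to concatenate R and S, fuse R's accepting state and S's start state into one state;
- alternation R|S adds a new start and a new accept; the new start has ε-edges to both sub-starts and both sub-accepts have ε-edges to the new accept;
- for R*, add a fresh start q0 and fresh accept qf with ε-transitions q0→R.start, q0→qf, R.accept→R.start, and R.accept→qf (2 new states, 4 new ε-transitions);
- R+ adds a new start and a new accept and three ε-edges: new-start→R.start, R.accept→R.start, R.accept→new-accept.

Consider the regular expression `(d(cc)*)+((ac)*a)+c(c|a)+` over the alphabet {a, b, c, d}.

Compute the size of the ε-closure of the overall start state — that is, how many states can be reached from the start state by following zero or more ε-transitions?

2

Compute the ε-closure size of each fragment's start state recursively; a symbol fragment's start has no outgoing ε-edge, so its closure is just itself (size 1).
  cc → C equals the left operand's closure size = 1 (its accept is not ε-reachable, so the closure stops there)
  (cc)* → the star's fresh start ε-reaches both the body's start and the fresh accept: C = 2 + 1 = 3
  d(cc)* → same as the first factor's closure: C = 1
  (d(cc)*)+ → C = 1 + 1 = 2 (the body doesn't accept ε, so the new accept is not reached)
  ac → C equals the left operand's closure size = 1 (its accept is not ε-reachable, so the closure stops there)
  (ac)* → C = 1 (new start) + 1 (body) + 1 (new accept) = 3
  (ac)*a → the left operand accepts ε, so the closure extends into the next operand (the shared merged state is already counted); C = 3 + (1−1) = 3
  ((ac)*a)+ → new start ε-reaches only the body's start; the new accept needs a symbol first: C = 1 + 3 = 4
  c|a → C = 1 + 1 + 1 = 3 (the new accept is not ε-reachable since no branch accepts ε)
  (c|a)+ → C = 1 + 3 = 4 (the body doesn't accept ε, so the new accept is not reached)
  (d(cc)*)+((ac)*a)+c(c|a)+ → same as the first factor's closure: C = 2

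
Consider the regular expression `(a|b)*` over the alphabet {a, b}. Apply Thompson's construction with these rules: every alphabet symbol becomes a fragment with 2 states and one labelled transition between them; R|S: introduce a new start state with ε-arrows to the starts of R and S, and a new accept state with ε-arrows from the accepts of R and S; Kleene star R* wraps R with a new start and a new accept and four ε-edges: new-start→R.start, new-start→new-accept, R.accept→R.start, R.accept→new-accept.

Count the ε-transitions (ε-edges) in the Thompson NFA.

Recursing over subexpressions:
Each of the 2 symbol leaves contributes 0 ε-transitions.
  a|b → 4 ε-transitions
  (a|b)* → 8 ε-transitions

8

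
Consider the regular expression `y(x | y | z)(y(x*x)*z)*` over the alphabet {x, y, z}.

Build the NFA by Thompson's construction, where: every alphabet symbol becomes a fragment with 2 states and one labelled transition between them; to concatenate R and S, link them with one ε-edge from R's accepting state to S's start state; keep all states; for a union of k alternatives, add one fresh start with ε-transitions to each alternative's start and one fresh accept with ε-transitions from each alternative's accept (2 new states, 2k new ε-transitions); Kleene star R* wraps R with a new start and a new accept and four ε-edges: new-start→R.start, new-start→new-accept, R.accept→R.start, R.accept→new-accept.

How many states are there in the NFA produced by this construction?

24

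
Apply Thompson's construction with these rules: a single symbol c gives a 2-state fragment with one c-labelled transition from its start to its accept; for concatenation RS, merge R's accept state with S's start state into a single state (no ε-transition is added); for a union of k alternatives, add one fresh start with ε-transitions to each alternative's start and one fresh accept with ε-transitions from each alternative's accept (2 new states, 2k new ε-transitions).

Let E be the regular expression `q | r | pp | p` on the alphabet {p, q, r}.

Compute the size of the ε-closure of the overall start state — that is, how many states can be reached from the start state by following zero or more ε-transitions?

5

Work bottom-up. For each fragment F, track |ε-closure(F.start)| and whether F's accept lies in that closure (i.e. whether F accepts ε). A single-symbol fragment has closure size 1 and does not accept ε.
  pp : same as the first factor's closure: |closure| = 1
  q | r | pp | p : new start ε-reaches every alternative's start; none of them accept ε, so the new accept is not reached: |closure| = 1 + 1 + 1 + 1 + 1 = 5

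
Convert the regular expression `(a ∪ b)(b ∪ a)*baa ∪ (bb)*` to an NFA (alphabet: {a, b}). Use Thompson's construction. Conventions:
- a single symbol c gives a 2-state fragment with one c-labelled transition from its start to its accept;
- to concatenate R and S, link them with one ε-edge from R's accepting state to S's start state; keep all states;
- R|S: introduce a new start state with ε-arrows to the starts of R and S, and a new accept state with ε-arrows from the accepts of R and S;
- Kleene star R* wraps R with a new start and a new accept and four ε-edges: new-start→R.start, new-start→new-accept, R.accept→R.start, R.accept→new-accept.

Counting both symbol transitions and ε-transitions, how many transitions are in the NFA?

Per subexpression:
Each of the 9 symbol leaves contributes 1 transition (1 symbol, 0 ε).
  a ∪ b — 6 transitions (2 symbol, 4 ε)
  b ∪ a — 6 transitions (2 symbol, 4 ε)
  (b ∪ a)* — 10 transitions (2 symbol, 8 ε)
  (a ∪ b)(b ∪ a)*baa — 23 transitions (7 symbol, 16 ε)
  bb — 3 transitions (2 symbol, 1 ε)
  (bb)* — 7 transitions (2 symbol, 5 ε)
  (a ∪ b)(b ∪ a)*baa ∪ (bb)* — 34 transitions (9 symbol, 25 ε)

34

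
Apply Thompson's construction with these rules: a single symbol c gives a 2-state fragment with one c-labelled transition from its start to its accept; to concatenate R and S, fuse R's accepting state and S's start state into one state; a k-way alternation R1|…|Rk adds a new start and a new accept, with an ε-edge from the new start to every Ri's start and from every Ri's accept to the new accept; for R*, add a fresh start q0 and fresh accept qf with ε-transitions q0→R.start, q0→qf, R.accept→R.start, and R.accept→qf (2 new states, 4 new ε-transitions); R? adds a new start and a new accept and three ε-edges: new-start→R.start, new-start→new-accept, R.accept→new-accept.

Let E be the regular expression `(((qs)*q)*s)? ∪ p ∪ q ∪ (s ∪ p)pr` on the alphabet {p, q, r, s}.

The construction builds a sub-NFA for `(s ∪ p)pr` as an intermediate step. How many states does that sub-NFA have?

8

Fragment for `(s ∪ p)pr`:
Each of the 4 symbol leaves contributes a 2-state fragment.
  s ∪ p — 6 states
  (s ∪ p)pr — 8 states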